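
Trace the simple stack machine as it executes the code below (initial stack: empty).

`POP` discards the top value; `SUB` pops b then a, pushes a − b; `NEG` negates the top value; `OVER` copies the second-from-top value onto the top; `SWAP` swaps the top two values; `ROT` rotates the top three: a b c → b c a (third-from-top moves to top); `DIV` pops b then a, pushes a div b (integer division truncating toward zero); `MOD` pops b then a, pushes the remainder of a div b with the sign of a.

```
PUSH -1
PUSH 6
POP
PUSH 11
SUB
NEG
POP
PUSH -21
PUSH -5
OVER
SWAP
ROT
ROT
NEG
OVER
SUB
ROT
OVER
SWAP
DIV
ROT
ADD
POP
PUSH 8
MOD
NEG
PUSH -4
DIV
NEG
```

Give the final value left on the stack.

0

PUSH -1  -> [-1]
PUSH 6   -> [-1, 6]
POP      -> [-1]
PUSH 11  -> [-1, 11]
SUB      -> [-12]
NEG      -> [12]
POP      -> []
PUSH -21 -> [-21]
PUSH -5  -> [-21, -5]
OVER     -> [-21, -5, -21]
SWAP     -> [-21, -21, -5]
ROT      -> [-21, -5, -21]
ROT      -> [-5, -21, -21]
NEG      -> [-5, -21, 21]
OVER     -> [-5, -21, 21, -21]
SUB      -> [-5, -21, 42]
ROT      -> [-21, 42, -5]
OVER     -> [-21, 42, -5, 42]
SWAP     -> [-21, 42, 42, -5]
DIV      -> [-21, 42, -8]
ROT      -> [42, -8, -21]
ADD      -> [42, -29]
POP      -> [42]
PUSH 8   -> [42, 8]
MOD      -> [2]
NEG      -> [-2]
PUSH -4  -> [-2, -4]
DIV      -> [0]
NEG      -> [0]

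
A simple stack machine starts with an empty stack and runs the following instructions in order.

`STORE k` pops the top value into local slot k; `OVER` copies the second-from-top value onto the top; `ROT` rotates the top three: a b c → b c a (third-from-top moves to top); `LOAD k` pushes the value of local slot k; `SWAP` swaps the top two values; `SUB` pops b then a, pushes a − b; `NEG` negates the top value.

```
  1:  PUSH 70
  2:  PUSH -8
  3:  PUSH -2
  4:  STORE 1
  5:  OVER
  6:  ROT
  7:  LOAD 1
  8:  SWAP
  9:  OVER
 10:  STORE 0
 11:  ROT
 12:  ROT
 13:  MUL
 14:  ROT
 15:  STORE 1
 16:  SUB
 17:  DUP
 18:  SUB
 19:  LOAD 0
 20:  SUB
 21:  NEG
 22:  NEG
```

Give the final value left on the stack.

2

PUSH 70 -> 70
PUSH -8 -> 70 -8
PUSH -2 -> 70 -8 -2
STORE 1 -> 70 -8
OVER    -> 70 -8 70
ROT     -> -8 70 70
LOAD 1  -> -8 70 70 -2
SWAP    -> -8 70 -2 70
OVER    -> -8 70 -2 70 -2
STORE 0 -> -8 70 -2 70
ROT     -> -8 -2 70 70
ROT     -> -8 70 70 -2
MUL     -> -8 70 -140
ROT     -> 70 -140 -8
STORE 1 -> 70 -140
SUB     -> 210
DUP     -> 210 210
SUB     -> 0
LOAD 0  -> 0 -2
SUB     -> 2
NEG     -> -2
NEG     -> 2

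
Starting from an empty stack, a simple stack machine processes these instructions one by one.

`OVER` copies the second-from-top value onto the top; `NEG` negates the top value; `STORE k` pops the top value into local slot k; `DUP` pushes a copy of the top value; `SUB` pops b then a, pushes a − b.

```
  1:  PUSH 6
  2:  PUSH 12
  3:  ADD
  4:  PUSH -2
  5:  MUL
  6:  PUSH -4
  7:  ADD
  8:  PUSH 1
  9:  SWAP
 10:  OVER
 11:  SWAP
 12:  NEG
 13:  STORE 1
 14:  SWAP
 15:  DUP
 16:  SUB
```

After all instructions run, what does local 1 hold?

40

PUSH 6  → [6]
PUSH 12 → [6, 12]
ADD     → [18]
PUSH -2 → [18, -2]
MUL     → [-36]
PUSH -4 → [-36, -4]
ADD     → [-40]
PUSH 1  → [-40, 1]
SWAP    → [1, -40]
OVER    → [1, -40, 1]
SWAP    → [1, 1, -40]
NEG     → [1, 1, 40]
STORE 1 → [1, 1]
SWAP    → [1, 1]
DUP     → [1, 1, 1]
SUB     → [1, 0]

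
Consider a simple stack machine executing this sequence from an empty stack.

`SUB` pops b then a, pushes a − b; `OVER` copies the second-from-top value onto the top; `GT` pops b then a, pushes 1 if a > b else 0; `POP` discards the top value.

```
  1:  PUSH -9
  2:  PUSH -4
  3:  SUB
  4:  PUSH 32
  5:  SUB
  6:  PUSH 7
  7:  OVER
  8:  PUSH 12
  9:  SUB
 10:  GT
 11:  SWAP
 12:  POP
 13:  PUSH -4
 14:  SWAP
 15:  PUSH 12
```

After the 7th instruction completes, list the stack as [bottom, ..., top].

PUSH -9 -> [-9]
PUSH -4 -> [-9, -4]
SUB     -> [-5]
PUSH 32 -> [-5, 32]
SUB     -> [-37]
PUSH 7  -> [-37, 7]
OVER    -> [-37, 7, -37]

[-37, 7, -37]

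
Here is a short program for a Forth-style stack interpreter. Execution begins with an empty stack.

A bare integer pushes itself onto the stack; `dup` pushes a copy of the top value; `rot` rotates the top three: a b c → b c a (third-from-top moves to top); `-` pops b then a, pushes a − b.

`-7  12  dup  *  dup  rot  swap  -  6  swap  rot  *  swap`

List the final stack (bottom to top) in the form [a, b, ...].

[-21744, 6]

-7    -7
12    -7 12
dup   -7 12 12
*     -7 144
dup   -7 144 144
rot   144 144 -7
swap  144 -7 144
-     144 -151
6     144 -151 6
swap  144 6 -151
rot   6 -151 144
*     6 -21744
swap  -21744 6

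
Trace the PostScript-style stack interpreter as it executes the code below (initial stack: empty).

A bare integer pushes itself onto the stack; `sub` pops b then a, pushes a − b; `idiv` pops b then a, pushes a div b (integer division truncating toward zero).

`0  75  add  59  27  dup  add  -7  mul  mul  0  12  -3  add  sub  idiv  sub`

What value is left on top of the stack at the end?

-2403

0    → 0
75   → 0 75
add  → 75
59   → 75 59
27   → 75 59 27
dup  → 75 59 27 27
add  → 75 59 54
-7   → 75 59 54 -7
mul  → 75 59 -378
mul  → 75 -22302
0    → 75 -22302 0
12   → 75 -22302 0 12
-3   → 75 -22302 0 12 -3
add  → 75 -22302 0 9
sub  → 75 -22302 -9
idiv → 75 2478
sub  → -2403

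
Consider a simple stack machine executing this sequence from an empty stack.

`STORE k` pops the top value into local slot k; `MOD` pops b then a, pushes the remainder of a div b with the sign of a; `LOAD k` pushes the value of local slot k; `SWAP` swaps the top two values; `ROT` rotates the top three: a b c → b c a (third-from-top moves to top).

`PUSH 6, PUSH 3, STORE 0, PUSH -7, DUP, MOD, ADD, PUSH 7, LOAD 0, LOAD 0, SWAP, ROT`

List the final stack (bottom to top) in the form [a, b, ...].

[6, 3, 3, 7]

PUSH 6  → 6
PUSH 3  → 6 3
STORE 0 → 6
PUSH -7 → 6 -7
DUP     → 6 -7 -7
MOD     → 6 0
ADD     → 6
PUSH 7  → 6 7
LOAD 0  → 6 7 3
LOAD 0  → 6 7 3 3
SWAP    → 6 7 3 3
ROT     → 6 3 3 7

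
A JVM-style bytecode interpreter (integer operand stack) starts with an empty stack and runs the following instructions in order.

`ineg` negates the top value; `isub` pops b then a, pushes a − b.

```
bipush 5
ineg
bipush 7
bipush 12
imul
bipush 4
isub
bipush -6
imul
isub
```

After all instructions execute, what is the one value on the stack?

475

bipush 5  -> 5
ineg      -> -5
bipush 7  -> -5 7
bipush 12 -> -5 7 12
imul      -> -5 84
bipush 4  -> -5 84 4
isub      -> -5 80
bipush -6 -> -5 80 -6
imul      -> -5 -480
isub      -> 475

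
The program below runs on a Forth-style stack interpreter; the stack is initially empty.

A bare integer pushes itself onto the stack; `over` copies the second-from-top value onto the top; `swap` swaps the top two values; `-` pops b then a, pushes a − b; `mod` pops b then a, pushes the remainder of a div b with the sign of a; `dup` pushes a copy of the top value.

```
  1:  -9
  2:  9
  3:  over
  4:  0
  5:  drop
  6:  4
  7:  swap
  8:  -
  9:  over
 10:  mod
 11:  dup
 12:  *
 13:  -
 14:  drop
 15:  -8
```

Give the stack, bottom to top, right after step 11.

[-9, 9, 4, 4]

-9   → [-9]
9    → [-9, 9]
over → [-9, 9, -9]
0    → [-9, 9, -9, 0]
drop → [-9, 9, -9]
4    → [-9, 9, -9, 4]
swap → [-9, 9, 4, -9]
-    → [-9, 9, 13]
over → [-9, 9, 13, 9]
mod  → [-9, 9, 4]
dup  → [-9, 9, 4, 4]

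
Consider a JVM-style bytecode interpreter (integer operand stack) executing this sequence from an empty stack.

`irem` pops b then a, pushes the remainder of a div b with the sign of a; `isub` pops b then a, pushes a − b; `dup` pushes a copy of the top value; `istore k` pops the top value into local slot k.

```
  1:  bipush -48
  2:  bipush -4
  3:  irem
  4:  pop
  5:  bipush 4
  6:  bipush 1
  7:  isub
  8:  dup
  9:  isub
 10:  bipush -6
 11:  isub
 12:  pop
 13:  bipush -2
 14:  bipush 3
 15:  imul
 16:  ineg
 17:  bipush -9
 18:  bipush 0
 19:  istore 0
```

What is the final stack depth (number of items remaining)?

bipush -48  -48
bipush -4   -48 -4
irem        0
pop         (empty)
bipush 4    4
bipush 1    4 1
isub        3
dup         3 3
isub        0
bipush -6   0 -6
isub        6
pop         (empty)
bipush -2   -2
bipush 3    -2 3
imul        -6
ineg        6
bipush -9   6 -9
bipush 0    6 -9 0
istore 0    6 -9

2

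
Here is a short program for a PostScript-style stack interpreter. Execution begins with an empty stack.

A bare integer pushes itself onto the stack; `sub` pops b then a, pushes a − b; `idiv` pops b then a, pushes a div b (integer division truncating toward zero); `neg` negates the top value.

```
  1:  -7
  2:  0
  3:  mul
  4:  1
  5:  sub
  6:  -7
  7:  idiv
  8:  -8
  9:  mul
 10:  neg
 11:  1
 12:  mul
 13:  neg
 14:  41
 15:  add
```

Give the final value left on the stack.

-7   → -7
0    → -7 0
mul  → 0
1    → 0 1
sub  → -1
-7   → -1 -7
idiv → 0
-8   → 0 -8
mul  → 0
neg  → 0
1    → 0 1
mul  → 0
neg  → 0
41   → 0 41
add  → 41

41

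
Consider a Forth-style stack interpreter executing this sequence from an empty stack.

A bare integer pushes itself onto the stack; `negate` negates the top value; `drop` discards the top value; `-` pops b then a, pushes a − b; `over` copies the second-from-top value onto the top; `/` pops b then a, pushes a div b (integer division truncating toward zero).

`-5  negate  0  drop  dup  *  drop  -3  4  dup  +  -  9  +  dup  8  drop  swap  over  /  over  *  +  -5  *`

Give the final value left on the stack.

-5      -5
negate  5
0       5 0
drop    5
dup     5 5
*       25
drop    (empty)
-3      -3
4       -3 4
dup     -3 4 4
+       -3 8
-       -11
9       -11 9
+       -2
dup     -2 -2
8       -2 -2 8
drop    -2 -2
swap    -2 -2
over    -2 -2 -2
/       -2 1
over    -2 1 -2
*       -2 -2
+       -4
-5      -4 -5
*       20

20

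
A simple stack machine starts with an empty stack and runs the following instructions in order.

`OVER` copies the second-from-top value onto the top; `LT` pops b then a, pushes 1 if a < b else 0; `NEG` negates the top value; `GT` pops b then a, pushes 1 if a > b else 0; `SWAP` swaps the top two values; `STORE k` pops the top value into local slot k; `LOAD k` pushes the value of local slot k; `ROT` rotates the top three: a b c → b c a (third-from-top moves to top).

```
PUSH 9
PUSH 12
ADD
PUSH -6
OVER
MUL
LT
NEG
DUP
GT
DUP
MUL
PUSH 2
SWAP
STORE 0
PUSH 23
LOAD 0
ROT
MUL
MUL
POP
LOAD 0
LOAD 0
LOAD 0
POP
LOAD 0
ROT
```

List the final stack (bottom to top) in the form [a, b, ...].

[0, 0, 0]

PUSH 9  : 9
PUSH 12 : 9 12
ADD     : 21
PUSH -6 : 21 -6
OVER    : 21 -6 21
MUL     : 21 -126
LT      : 0
NEG     : 0
DUP     : 0 0
GT      : 0
DUP     : 0 0
MUL     : 0
PUSH 2  : 0 2
SWAP    : 2 0
STORE 0 : 2
PUSH 23 : 2 23
LOAD 0  : 2 23 0
ROT     : 23 0 2
MUL     : 23 0
MUL     : 0
POP     : (empty)
LOAD 0  : 0
LOAD 0  : 0 0
LOAD 0  : 0 0 0
POP     : 0 0
LOAD 0  : 0 0 0
ROT     : 0 0 0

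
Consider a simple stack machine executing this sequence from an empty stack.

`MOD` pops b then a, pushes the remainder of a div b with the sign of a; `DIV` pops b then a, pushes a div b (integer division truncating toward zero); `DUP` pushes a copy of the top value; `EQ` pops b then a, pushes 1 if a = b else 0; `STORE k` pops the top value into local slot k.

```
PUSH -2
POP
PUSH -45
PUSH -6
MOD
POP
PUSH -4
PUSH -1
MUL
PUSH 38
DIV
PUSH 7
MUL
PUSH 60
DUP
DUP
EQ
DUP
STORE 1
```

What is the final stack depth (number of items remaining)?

PUSH -2   [-2]
POP       []
PUSH -45  [-45]
PUSH -6   [-45, -6]
MOD       [-3]
POP       []
PUSH -4   [-4]
PUSH -1   [-4, -1]
MUL       [4]
PUSH 38   [4, 38]
DIV       [0]
PUSH 7    [0, 7]
MUL       [0]
PUSH 60   [0, 60]
DUP       [0, 60, 60]
DUP       [0, 60, 60, 60]
EQ        [0, 60, 1]
DUP       [0, 60, 1, 1]
STORE 1   [0, 60, 1]

3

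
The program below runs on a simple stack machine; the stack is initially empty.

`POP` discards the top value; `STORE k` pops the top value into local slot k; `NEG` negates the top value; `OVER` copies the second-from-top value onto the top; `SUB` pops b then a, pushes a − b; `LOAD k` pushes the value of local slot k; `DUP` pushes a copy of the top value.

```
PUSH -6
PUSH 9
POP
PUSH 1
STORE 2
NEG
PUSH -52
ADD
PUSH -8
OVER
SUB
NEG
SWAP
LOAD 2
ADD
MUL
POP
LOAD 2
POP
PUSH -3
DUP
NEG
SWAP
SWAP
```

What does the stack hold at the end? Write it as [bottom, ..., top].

[-3, 3]

PUSH -6   [-6]
PUSH 9    [-6, 9]
POP       [-6]
PUSH 1    [-6, 1]
STORE 2   [-6]
NEG       [6]
PUSH -52  [6, -52]
ADD       [-46]
PUSH -8   [-46, -8]
OVER      [-46, -8, -46]
SUB       [-46, 38]
NEG       [-46, -38]
SWAP      [-38, -46]
LOAD 2    [-38, -46, 1]
ADD       [-38, -45]
MUL       [1710]
POP       []
LOAD 2    [1]
POP       []
PUSH -3   [-3]
DUP       [-3, -3]
NEG       [-3, 3]
SWAP      [3, -3]
SWAP      [-3, 3]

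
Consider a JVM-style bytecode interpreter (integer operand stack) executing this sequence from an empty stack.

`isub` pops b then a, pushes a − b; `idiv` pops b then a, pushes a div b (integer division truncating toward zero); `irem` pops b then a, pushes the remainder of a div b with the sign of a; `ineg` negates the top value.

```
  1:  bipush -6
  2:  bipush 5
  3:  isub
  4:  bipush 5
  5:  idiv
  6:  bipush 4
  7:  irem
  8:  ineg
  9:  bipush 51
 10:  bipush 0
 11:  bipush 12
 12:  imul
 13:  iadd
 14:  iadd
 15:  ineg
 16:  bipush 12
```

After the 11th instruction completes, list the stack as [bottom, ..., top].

bipush -6 → [-6]
bipush 5  → [-6, 5]
isub      → [-11]
bipush 5  → [-11, 5]
idiv      → [-2]
bipush 4  → [-2, 4]
irem      → [-2]
ineg      → [2]
bipush 51 → [2, 51]
bipush 0  → [2, 51, 0]
bipush 12 → [2, 51, 0, 12]

[2, 51, 0, 12]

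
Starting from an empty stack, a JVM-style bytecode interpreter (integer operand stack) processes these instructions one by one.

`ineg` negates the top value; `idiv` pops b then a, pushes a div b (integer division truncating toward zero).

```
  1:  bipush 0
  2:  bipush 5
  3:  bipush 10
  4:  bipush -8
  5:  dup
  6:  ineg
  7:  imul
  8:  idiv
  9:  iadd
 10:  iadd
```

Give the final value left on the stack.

5

bipush 0   [0]
bipush 5   [0, 5]
bipush 10  [0, 5, 10]
bipush -8  [0, 5, 10, -8]
dup        [0, 5, 10, -8, -8]
ineg       [0, 5, 10, -8, 8]
imul       [0, 5, 10, -64]
idiv       [0, 5, 0]
iadd       [0, 5]
iadd       [5]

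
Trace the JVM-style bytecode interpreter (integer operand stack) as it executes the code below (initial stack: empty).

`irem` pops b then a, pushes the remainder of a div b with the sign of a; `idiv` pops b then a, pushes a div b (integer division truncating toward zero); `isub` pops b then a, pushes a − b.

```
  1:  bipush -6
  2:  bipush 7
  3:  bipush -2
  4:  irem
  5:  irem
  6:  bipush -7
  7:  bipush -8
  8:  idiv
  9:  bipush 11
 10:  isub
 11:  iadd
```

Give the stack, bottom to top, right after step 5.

bipush -6 → -6
bipush 7  → -6 7
bipush -2 → -6 7 -2
irem      → -6 1
irem      → 0

[0]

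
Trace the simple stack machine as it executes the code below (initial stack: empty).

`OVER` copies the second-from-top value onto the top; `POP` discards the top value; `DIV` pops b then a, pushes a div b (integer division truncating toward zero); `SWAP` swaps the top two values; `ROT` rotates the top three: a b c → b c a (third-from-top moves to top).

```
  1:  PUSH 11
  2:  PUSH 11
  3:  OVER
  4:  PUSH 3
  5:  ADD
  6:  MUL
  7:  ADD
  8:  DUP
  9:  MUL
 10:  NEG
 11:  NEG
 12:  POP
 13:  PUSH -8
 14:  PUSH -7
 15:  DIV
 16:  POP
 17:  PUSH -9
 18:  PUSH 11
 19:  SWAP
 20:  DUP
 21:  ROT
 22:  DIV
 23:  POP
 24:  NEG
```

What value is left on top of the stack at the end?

PUSH 11 → 11
PUSH 11 → 11 11
OVER    → 11 11 11
PUSH 3  → 11 11 11 3
ADD     → 11 11 14
MUL     → 11 154
ADD     → 165
DUP     → 165 165
MUL     → 27225
NEG     → -27225
NEG     → 27225
POP     → (empty)
PUSH -8 → -8
PUSH -7 → -8 -7
DIV     → 1
POP     → (empty)
PUSH -9 → -9
PUSH 11 → -9 11
SWAP    → 11 -9
DUP     → 11 -9 -9
ROT     → -9 -9 11
DIV     → -9 0
POP     → -9
NEG     → 9

9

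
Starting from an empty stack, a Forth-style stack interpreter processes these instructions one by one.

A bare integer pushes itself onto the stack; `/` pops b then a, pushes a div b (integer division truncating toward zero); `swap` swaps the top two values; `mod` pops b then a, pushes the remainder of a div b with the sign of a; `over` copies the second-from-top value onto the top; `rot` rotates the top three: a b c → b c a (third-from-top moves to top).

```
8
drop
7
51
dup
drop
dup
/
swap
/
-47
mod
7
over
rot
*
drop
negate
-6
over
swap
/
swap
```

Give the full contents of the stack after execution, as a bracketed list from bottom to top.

[1, -7]

8      : 8
drop   : (empty)
7      : 7
51     : 7 51
dup    : 7 51 51
drop   : 7 51
dup    : 7 51 51
/      : 7 1
swap   : 1 7
/      : 0
-47    : 0 -47
mod    : 0
7      : 0 7
over   : 0 7 0
rot    : 7 0 0
*      : 7 0
drop   : 7
negate : -7
-6     : -7 -6
over   : -7 -6 -7
swap   : -7 -7 -6
/      : -7 1
swap   : 1 -7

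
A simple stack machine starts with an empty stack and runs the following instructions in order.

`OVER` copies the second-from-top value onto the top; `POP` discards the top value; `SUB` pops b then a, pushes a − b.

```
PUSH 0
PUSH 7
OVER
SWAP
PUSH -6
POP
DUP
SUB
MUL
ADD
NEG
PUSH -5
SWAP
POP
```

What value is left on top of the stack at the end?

-5

PUSH 0  → [0]
PUSH 7  → [0, 7]
OVER    → [0, 7, 0]
SWAP    → [0, 0, 7]
PUSH -6 → [0, 0, 7, -6]
POP     → [0, 0, 7]
DUP     → [0, 0, 7, 7]
SUB     → [0, 0, 0]
MUL     → [0, 0]
ADD     → [0]
NEG     → [0]
PUSH -5 → [0, -5]
SWAP    → [-5, 0]
POP     → [-5]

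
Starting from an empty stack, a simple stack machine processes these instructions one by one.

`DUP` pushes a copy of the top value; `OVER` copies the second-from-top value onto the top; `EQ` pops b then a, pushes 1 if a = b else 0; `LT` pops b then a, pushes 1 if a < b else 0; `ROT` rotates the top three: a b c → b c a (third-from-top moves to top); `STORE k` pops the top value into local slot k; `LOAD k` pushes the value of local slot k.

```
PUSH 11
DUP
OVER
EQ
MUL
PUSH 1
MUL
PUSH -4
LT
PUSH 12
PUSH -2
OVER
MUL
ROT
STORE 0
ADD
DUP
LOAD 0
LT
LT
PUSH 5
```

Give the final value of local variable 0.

PUSH 11 → 11
DUP     → 11 11
OVER    → 11 11 11
EQ      → 11 1
MUL     → 11
PUSH 1  → 11 1
MUL     → 11
PUSH -4 → 11 -4
LT      → 0
PUSH 12 → 0 12
PUSH -2 → 0 12 -2
OVER    → 0 12 -2 12
MUL     → 0 12 -24
ROT     → 12 -24 0
STORE 0 → 12 -24
ADD     → -12
DUP     → -12 -12
LOAD 0  → -12 -12 0
LT      → -12 1
LT      → 1
PUSH 5  → 1 5

0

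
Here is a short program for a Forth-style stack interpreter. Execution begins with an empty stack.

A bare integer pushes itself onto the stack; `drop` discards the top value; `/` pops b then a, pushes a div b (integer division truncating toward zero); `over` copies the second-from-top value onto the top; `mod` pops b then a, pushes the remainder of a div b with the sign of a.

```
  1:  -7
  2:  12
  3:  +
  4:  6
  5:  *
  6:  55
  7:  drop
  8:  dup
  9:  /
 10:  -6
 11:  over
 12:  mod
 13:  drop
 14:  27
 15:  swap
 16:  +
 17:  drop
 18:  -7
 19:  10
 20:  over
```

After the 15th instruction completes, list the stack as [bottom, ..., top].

-7   : -7
12   : -7 12
+    : 5
6    : 5 6
*    : 30
55   : 30 55
drop : 30
dup  : 30 30
/    : 1
-6   : 1 -6
over : 1 -6 1
mod  : 1 0
drop : 1
27   : 1 27
swap : 27 1

[27, 1]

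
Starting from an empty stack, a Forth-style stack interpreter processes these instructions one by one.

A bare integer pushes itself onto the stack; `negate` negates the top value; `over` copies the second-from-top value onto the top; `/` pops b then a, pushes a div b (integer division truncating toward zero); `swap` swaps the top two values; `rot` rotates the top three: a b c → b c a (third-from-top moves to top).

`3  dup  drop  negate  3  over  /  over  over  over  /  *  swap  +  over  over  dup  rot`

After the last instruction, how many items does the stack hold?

5

3      → [3]
dup    → [3, 3]
drop   → [3]
negate → [-3]
3      → [-3, 3]
over   → [-3, 3, -3]
/      → [-3, -1]
over   → [-3, -1, -3]
over   → [-3, -1, -3, -1]
over   → [-3, -1, -3, -1, -3]
/      → [-3, -1, -3, 0]
*      → [-3, -1, 0]
swap   → [-3, 0, -1]
+      → [-3, -1]
over   → [-3, -1, -3]
over   → [-3, -1, -3, -1]
dup    → [-3, -1, -3, -1, -1]
rot    → [-3, -1, -1, -1, -3]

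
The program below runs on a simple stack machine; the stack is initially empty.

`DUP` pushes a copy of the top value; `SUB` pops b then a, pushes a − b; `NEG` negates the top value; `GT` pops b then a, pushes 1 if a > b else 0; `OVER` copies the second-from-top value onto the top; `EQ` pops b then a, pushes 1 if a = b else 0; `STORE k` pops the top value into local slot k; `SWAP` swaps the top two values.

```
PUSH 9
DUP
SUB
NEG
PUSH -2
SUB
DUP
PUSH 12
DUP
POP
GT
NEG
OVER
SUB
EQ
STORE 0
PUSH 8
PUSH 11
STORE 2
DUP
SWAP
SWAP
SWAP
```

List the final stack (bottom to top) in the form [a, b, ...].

PUSH 9  → 9
DUP     → 9 9
SUB     → 0
NEG     → 0
PUSH -2 → 0 -2
SUB     → 2
DUP     → 2 2
PUSH 12 → 2 2 12
DUP     → 2 2 12 12
POP     → 2 2 12
GT      → 2 0
NEG     → 2 0
OVER    → 2 0 2
SUB     → 2 -2
EQ      → 0
STORE 0 → (empty)
PUSH 8  → 8
PUSH 11 → 8 11
STORE 2 → 8
DUP     → 8 8
SWAP    → 8 8
SWAP    → 8 8
SWAP    → 8 8

[8, 8]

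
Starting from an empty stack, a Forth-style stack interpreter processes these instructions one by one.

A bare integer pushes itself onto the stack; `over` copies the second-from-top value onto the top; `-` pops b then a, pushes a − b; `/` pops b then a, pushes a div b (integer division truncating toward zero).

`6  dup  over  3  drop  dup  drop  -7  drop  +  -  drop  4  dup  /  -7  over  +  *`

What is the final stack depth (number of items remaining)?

6    : [6]
dup  : [6, 6]
over : [6, 6, 6]
3    : [6, 6, 6, 3]
drop : [6, 6, 6]
dup  : [6, 6, 6, 6]
drop : [6, 6, 6]
-7   : [6, 6, 6, -7]
drop : [6, 6, 6]
+    : [6, 12]
-    : [-6]
drop : []
4    : [4]
dup  : [4, 4]
/    : [1]
-7   : [1, -7]
over : [1, -7, 1]
+    : [1, -6]
*    : [-6]

1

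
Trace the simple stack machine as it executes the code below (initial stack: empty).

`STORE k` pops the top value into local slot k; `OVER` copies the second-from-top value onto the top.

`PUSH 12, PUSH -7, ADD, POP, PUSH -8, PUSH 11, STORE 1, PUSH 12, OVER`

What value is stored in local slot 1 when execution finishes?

11

PUSH 12 → [12]
PUSH -7 → [12, -7]
ADD     → [5]
POP     → []
PUSH -8 → [-8]
PUSH 11 → [-8, 11]
STORE 1 → [-8]
PUSH 12 → [-8, 12]
OVER    → [-8, 12, -8]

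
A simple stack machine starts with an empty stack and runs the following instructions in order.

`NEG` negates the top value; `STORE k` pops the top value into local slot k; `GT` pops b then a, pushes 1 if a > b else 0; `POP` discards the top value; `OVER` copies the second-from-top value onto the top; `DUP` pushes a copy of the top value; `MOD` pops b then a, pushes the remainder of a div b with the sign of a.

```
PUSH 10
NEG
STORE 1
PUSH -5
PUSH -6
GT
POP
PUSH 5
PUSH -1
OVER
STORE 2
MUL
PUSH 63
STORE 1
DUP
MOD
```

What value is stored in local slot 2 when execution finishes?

5

PUSH 10 : 10
NEG     : -10
STORE 1 : (empty)
PUSH -5 : -5
PUSH -6 : -5 -6
GT      : 1
POP     : (empty)
PUSH 5  : 5
PUSH -1 : 5 -1
OVER    : 5 -1 5
STORE 2 : 5 -1
MUL     : -5
PUSH 63 : -5 63
STORE 1 : -5
DUP     : -5 -5
MOD     : 0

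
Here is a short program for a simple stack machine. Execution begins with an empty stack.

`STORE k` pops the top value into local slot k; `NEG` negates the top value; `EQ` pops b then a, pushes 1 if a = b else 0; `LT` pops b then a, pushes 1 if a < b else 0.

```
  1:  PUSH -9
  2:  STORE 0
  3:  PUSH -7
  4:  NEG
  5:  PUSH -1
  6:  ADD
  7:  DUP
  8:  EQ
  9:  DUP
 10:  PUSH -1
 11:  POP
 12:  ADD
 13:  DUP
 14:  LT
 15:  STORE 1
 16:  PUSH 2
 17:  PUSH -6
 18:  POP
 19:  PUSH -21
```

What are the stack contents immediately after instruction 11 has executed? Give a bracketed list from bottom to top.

PUSH -9 -> [-9]
STORE 0 -> []
PUSH -7 -> [-7]
NEG     -> [7]
PUSH -1 -> [7, -1]
ADD     -> [6]
DUP     -> [6, 6]
EQ      -> [1]
DUP     -> [1, 1]
PUSH -1 -> [1, 1, -1]
POP     -> [1, 1]

[1, 1]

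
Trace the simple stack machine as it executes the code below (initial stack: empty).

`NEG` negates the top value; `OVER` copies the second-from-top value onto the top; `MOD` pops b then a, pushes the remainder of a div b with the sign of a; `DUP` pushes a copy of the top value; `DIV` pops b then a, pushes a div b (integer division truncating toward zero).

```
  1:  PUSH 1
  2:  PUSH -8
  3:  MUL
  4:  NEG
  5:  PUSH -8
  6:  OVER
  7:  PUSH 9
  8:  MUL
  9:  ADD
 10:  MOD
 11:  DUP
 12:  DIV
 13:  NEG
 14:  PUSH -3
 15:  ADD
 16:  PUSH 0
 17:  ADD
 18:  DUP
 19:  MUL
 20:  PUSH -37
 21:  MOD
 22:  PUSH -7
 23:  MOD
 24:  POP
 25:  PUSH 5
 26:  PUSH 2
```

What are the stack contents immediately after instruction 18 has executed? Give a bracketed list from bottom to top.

[-4, -4]

PUSH 1   [1]
PUSH -8  [1, -8]
MUL      [-8]
NEG      [8]
PUSH -8  [8, -8]
OVER     [8, -8, 8]
PUSH 9   [8, -8, 8, 9]
MUL      [8, -8, 72]
ADD      [8, 64]
MOD      [8]
DUP      [8, 8]
DIV      [1]
NEG      [-1]
PUSH -3  [-1, -3]
ADD      [-4]
PUSH 0   [-4, 0]
ADD      [-4]
DUP      [-4, -4]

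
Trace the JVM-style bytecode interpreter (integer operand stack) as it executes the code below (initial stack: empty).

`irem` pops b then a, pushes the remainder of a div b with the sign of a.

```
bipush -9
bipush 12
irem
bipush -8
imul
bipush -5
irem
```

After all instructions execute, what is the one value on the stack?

bipush -9 : -9
bipush 12 : -9 12
irem      : -9
bipush -8 : -9 -8
imul      : 72
bipush -5 : 72 -5
irem      : 2

2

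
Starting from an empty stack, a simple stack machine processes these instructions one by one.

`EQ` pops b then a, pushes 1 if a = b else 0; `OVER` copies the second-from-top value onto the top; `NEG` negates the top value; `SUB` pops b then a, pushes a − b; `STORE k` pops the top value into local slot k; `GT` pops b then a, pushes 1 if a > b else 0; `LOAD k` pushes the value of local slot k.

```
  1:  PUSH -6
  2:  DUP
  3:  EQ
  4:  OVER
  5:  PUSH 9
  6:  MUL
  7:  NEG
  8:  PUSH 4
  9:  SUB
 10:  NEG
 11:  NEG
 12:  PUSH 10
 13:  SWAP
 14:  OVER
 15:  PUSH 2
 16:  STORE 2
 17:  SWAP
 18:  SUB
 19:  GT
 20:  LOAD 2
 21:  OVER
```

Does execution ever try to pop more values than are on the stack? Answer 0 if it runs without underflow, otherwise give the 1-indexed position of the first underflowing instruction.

4

PUSH -6  -6
DUP      -6 -6
EQ       1
OVER  — needs 2 operands, stack has 1 → underflow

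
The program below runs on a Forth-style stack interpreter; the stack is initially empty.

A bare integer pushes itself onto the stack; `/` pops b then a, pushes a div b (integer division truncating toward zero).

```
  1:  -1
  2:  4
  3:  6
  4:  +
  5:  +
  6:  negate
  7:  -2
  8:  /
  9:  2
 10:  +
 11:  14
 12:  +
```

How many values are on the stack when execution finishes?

-1     → -1
4      → -1 4
6      → -1 4 6
+      → -1 10
+      → 9
negate → -9
-2     → -9 -2
/      → 4
2      → 4 2
+      → 6
14     → 6 14
+      → 20

1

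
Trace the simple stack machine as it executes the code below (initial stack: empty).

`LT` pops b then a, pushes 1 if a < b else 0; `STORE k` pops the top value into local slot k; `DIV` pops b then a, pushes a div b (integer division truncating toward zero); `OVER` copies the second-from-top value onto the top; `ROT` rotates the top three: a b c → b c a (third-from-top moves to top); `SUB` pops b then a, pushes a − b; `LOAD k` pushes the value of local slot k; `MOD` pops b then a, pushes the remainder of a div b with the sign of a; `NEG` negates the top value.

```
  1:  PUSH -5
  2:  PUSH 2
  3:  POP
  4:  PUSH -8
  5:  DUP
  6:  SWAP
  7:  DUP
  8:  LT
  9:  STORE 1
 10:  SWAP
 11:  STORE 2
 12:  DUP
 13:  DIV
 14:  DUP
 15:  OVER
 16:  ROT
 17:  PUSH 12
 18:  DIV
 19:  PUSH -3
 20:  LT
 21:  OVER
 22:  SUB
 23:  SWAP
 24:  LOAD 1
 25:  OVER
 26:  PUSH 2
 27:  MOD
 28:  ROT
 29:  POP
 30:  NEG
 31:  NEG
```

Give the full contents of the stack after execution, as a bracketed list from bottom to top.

[1, -1, 0, 1]

PUSH -5  -5
PUSH 2   -5 2
POP      -5
PUSH -8  -5 -8
DUP      -5 -8 -8
SWAP     -5 -8 -8
DUP      -5 -8 -8 -8
LT       -5 -8 0
STORE 1  -5 -8
SWAP     -8 -5
STORE 2  -8
DUP      -8 -8
DIV      1
DUP      1 1
OVER     1 1 1
ROT      1 1 1
PUSH 12  1 1 1 12
DIV      1 1 0
PUSH -3  1 1 0 -3
LT       1 1 0
OVER     1 1 0 1
SUB      1 1 -1
SWAP     1 -1 1
LOAD 1   1 -1 1 0
OVER     1 -1 1 0 1
PUSH 2   1 -1 1 0 1 2
MOD      1 -1 1 0 1
ROT      1 -1 0 1 1
POP      1 -1 0 1
NEG      1 -1 0 -1
NEG      1 -1 0 1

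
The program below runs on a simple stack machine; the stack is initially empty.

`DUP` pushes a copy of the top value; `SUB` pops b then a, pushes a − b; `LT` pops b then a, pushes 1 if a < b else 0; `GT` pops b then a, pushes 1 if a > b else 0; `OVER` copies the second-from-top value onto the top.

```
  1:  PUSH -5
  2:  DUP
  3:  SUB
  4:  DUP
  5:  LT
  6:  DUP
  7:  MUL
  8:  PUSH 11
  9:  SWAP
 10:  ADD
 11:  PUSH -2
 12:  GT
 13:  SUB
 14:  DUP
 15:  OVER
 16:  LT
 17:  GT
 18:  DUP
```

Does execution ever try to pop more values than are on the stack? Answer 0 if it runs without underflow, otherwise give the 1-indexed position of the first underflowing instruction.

13

PUSH -5  [-5]
DUP      [-5, -5]
SUB      [0]
DUP      [0, 0]
LT       [0]
DUP      [0, 0]
MUL      [0]
PUSH 11  [0, 11]
SWAP     [11, 0]
ADD      [11]
PUSH -2  [11, -2]
GT       [1]
SUB  — needs 2 operands, stack has 1 → underflow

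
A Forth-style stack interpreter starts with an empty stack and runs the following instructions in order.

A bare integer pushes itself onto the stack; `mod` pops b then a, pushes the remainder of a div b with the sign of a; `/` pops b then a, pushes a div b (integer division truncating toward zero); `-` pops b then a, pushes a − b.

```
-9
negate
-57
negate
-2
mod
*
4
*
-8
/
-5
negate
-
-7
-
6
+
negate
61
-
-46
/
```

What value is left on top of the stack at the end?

-9     : -9
negate : 9
-57    : 9 -57
negate : 9 57
-2     : 9 57 -2
mod    : 9 1
*      : 9
4      : 9 4
*      : 36
-8     : 36 -8
/      : -4
-5     : -4 -5
negate : -4 5
-      : -9
-7     : -9 -7
-      : -2
6      : -2 6
+      : 4
negate : -4
61     : -4 61
-      : -65
-46    : -65 -46
/      : 1

1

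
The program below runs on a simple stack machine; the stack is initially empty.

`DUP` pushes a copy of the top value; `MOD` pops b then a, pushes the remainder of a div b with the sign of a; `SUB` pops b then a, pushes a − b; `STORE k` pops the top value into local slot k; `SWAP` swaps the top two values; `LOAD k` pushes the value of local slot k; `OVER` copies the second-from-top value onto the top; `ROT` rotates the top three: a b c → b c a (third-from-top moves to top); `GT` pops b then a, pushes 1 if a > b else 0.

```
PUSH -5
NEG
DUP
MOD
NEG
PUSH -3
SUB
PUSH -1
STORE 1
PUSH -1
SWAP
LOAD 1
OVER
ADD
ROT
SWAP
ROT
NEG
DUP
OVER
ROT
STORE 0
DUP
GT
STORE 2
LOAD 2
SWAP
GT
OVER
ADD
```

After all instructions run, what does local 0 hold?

-3

PUSH -5 → -5
NEG     → 5
DUP     → 5 5
MOD     → 0
NEG     → 0
PUSH -3 → 0 -3
SUB     → 3
PUSH -1 → 3 -1
STORE 1 → 3
PUSH -1 → 3 -1
SWAP    → -1 3
LOAD 1  → -1 3 -1
OVER    → -1 3 -1 3
ADD     → -1 3 2
ROT     → 3 2 -1
SWAP    → 3 -1 2
ROT     → -1 2 3
NEG     → -1 2 -3
DUP     → -1 2 -3 -3
OVER    → -1 2 -3 -3 -3
ROT     → -1 2 -3 -3 -3
STORE 0 → -1 2 -3 -3
DUP     → -1 2 -3 -3 -3
GT      → -1 2 -3 0
STORE 2 → -1 2 -3
LOAD 2  → -1 2 -3 0
SWAP    → -1 2 0 -3
GT      → -1 2 1
OVER    → -1 2 1 2
ADD     → -1 2 3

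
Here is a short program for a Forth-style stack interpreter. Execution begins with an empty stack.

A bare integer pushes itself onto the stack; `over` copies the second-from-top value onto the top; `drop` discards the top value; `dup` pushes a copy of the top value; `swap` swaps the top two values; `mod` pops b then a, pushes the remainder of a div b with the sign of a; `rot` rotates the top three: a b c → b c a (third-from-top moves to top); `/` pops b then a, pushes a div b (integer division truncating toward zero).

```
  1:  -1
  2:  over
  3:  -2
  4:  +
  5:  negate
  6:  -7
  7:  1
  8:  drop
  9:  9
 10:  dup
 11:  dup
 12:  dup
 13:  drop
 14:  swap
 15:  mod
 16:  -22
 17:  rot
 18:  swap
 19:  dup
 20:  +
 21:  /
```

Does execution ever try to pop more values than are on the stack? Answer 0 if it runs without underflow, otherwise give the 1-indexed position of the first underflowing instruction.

2

-1  -1
over  — needs 2 operands, stack has 1 → underflow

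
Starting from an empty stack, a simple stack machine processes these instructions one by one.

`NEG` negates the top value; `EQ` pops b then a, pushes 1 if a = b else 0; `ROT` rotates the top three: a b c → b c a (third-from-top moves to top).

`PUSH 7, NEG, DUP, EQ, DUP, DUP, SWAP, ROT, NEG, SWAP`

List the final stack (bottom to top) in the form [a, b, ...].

[1, -1, 1]

PUSH 7 : 7
NEG    : -7
DUP    : -7 -7
EQ     : 1
DUP    : 1 1
DUP    : 1 1 1
SWAP   : 1 1 1
ROT    : 1 1 1
NEG    : 1 1 -1
SWAP   : 1 -1 1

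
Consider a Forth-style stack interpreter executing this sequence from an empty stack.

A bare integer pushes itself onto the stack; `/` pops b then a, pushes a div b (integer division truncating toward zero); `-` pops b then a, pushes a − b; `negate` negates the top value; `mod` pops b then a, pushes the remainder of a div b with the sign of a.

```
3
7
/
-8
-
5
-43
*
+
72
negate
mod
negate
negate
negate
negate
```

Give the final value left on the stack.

-63

3      → 3
7      → 3 7
/      → 0
-8     → 0 -8
-      → 8
5      → 8 5
-43    → 8 5 -43
*      → 8 -215
+      → -207
72     → -207 72
negate → -207 -72
mod    → -63
negate → 63
negate → -63
negate → 63
negate → -63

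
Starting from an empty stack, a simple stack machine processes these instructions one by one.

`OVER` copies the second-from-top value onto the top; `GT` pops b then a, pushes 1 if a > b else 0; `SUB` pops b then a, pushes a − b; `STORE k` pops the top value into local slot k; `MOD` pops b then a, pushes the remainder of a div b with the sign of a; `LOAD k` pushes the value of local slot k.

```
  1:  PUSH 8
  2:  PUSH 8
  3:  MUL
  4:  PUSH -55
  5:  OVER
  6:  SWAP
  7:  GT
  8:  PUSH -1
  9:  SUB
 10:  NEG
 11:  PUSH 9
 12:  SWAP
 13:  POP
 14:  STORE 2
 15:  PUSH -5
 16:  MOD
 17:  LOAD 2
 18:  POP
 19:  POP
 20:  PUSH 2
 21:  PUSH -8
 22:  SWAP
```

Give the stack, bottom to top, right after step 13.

[64, 9]

PUSH 8   : 8
PUSH 8   : 8 8
MUL      : 64
PUSH -55 : 64 -55
OVER     : 64 -55 64
SWAP     : 64 64 -55
GT       : 64 1
PUSH -1  : 64 1 -1
SUB      : 64 2
NEG      : 64 -2
PUSH 9   : 64 -2 9
SWAP     : 64 9 -2
POP      : 64 9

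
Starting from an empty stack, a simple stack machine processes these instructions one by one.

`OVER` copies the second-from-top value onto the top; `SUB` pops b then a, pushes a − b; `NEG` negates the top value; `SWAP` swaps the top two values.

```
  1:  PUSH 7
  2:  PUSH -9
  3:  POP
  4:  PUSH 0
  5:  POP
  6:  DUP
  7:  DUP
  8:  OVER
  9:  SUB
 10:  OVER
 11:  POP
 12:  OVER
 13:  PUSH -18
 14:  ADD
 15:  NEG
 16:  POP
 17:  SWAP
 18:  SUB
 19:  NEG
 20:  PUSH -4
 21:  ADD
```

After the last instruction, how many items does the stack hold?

2

PUSH 7   -> 7
PUSH -9  -> 7 -9
POP      -> 7
PUSH 0   -> 7 0
POP      -> 7
DUP      -> 7 7
DUP      -> 7 7 7
OVER     -> 7 7 7 7
SUB      -> 7 7 0
OVER     -> 7 7 0 7
POP      -> 7 7 0
OVER     -> 7 7 0 7
PUSH -18 -> 7 7 0 7 -18
ADD      -> 7 7 0 -11
NEG      -> 7 7 0 11
POP      -> 7 7 0
SWAP     -> 7 0 7
SUB      -> 7 -7
NEG      -> 7 7
PUSH -4  -> 7 7 -4
ADD      -> 7 3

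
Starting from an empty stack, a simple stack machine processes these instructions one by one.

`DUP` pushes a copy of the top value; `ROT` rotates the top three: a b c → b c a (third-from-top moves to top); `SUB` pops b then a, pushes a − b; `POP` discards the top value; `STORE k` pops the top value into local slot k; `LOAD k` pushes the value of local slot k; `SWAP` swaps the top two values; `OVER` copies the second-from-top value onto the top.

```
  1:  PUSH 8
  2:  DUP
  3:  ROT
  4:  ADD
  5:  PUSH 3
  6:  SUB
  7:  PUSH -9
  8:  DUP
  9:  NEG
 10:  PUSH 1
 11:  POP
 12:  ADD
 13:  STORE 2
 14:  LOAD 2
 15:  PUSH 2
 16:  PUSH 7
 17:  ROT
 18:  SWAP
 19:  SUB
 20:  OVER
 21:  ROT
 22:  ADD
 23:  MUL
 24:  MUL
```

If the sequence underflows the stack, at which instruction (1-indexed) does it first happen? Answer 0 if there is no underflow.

PUSH 8 -> 8
DUP    -> 8 8
ROT  — needs 3 operands, stack has 2 → underflow

3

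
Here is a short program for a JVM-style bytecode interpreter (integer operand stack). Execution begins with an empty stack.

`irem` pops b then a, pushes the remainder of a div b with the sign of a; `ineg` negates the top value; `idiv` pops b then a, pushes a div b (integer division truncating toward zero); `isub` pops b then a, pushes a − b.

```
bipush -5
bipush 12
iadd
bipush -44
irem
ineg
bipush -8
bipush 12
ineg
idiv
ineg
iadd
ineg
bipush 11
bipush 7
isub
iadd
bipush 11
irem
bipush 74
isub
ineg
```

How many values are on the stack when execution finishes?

bipush -5   [-5]
bipush 12   [-5, 12]
iadd        [7]
bipush -44  [7, -44]
irem        [7]
ineg        [-7]
bipush -8   [-7, -8]
bipush 12   [-7, -8, 12]
ineg        [-7, -8, -12]
idiv        [-7, 0]
ineg        [-7, 0]
iadd        [-7]
ineg        [7]
bipush 11   [7, 11]
bipush 7    [7, 11, 7]
isub        [7, 4]
iadd        [11]
bipush 11   [11, 11]
irem        [0]
bipush 74   [0, 74]
isub        [-74]
ineg        [74]

1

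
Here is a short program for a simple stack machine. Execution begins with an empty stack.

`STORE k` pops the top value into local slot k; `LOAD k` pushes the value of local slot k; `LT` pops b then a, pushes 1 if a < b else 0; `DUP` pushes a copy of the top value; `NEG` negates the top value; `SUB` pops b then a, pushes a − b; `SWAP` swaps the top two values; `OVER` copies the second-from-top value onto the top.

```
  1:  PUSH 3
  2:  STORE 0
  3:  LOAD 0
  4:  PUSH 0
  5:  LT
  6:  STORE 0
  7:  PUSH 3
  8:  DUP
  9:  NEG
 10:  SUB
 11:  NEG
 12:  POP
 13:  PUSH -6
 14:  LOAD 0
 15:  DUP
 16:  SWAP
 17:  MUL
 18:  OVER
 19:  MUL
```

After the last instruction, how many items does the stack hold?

PUSH 3  : [3]
STORE 0 : []
LOAD 0  : [3]
PUSH 0  : [3, 0]
LT      : [0]
STORE 0 : []
PUSH 3  : [3]
DUP     : [3, 3]
NEG     : [3, -3]
SUB     : [6]
NEG     : [-6]
POP     : []
PUSH -6 : [-6]
LOAD 0  : [-6, 0]
DUP     : [-6, 0, 0]
SWAP    : [-6, 0, 0]
MUL     : [-6, 0]
OVER    : [-6, 0, -6]
MUL     : [-6, 0]

2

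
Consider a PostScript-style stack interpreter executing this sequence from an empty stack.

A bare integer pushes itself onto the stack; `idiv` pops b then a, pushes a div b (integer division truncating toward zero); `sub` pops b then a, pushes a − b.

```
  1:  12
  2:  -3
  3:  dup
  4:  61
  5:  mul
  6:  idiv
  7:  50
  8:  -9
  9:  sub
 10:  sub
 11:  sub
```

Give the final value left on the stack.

71

12    [12]
-3    [12, -3]
dup   [12, -3, -3]
61    [12, -3, -3, 61]
mul   [12, -3, -183]
idiv  [12, 0]
50    [12, 0, 50]
-9    [12, 0, 50, -9]
sub   [12, 0, 59]
sub   [12, -59]
sub   [71]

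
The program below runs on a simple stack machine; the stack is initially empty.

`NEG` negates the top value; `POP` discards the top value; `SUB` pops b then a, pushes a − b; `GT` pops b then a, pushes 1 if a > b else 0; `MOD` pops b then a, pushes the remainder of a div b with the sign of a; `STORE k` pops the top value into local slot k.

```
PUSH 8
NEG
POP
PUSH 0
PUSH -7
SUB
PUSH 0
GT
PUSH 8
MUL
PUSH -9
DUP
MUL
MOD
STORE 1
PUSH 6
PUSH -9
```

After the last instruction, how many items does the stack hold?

2

PUSH 8  -> 8
NEG     -> -8
POP     -> (empty)
PUSH 0  -> 0
PUSH -7 -> 0 -7
SUB     -> 7
PUSH 0  -> 7 0
GT      -> 1
PUSH 8  -> 1 8
MUL     -> 8
PUSH -9 -> 8 -9
DUP     -> 8 -9 -9
MUL     -> 8 81
MOD     -> 8
STORE 1 -> (empty)
PUSH 6  -> 6
PUSH -9 -> 6 -9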